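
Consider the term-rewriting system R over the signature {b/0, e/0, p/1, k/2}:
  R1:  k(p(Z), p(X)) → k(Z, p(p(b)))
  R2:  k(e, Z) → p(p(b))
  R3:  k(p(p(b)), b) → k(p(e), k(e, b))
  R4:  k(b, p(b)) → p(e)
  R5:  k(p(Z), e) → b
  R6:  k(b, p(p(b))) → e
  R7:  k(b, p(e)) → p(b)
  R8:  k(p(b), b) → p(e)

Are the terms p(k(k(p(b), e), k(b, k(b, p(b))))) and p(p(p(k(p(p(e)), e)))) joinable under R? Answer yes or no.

no — NF(t₁) = p(p(e)), NF(t₂) = p(p(p(b)))

Reduce t₁ = p(k(k(p(b), e), k(b, k(b, p(b))))):
1. p(k(k(p(b), e), k(b, k(b, p(b)))))  →  p(k(b, k(b, k(b, p(b)))))   [R5 at 1.1]
2. p(k(b, k(b, k(b, p(b)))))  →  p(k(b, k(b, p(e))))   [R4 at 1.2.2]
3. p(k(b, k(b, p(e))))  →  p(k(b, p(b)))   [R7 at 1.2]
4. p(k(b, p(b)))  →  p(p(e))   [R4 at 1]

Reduce t₂ = p(p(p(k(p(p(e)), e)))):
1. p(p(p(k(p(p(e)), e))))  →  p(p(p(b)))   [R5 at 1.1.1]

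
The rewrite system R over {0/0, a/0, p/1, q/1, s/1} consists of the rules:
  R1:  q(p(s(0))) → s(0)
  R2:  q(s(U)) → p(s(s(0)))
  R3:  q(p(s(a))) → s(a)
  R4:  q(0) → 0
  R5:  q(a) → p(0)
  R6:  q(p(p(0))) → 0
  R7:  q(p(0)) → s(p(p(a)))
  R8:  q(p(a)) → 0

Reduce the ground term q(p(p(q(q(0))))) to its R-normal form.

0

1. q(p(p(q(q(0)))))  →  q(p(p(q(0))))   [R4 at 1.1.1.1]
2. q(p(p(q(0))))  →  q(p(p(0)))   [R4 at 1.1.1]
3. q(p(p(0)))  →  0   [R6 at ε]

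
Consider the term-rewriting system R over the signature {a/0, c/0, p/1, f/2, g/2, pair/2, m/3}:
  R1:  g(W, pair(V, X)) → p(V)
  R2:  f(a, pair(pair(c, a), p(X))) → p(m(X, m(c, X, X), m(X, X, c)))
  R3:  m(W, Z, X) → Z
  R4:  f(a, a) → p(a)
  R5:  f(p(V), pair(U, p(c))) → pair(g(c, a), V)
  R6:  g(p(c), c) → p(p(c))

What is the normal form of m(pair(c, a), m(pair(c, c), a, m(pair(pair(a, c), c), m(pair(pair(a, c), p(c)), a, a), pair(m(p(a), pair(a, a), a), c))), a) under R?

1. m(pair(c, a), m(pair(c, c), a, m(pair(pair(a, c), c), m(pair(pair(a, c), p(c)), a, a), pair(m(p(a), pair(a, a), a), c))), a)  →  m(pair(c, c), a, m(pair(pair(a, c), c), m(pair(pair(a, c), p(c)), a, a), pair(m(p(a), pair(a, a), a), c)))   [R3 at ε]
2. m(pair(c, c), a, m(pair(pair(a, c), c), m(pair(pair(a, c), p(c)), a, a), pair(m(p(a), pair(a, a), a), c)))  →  a   [R3 at ε]

a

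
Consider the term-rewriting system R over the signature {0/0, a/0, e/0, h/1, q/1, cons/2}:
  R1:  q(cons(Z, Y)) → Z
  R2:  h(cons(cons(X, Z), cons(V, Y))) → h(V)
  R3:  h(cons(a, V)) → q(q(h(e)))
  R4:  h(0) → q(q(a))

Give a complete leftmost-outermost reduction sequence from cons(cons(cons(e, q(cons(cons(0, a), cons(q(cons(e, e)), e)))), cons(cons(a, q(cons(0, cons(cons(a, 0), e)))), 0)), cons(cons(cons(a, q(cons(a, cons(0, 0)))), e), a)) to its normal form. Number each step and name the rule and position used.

cons(cons(cons(e, cons(0, a)), cons(cons(a, 0), 0)), cons(cons(cons(a, a), e), a))

1. cons(cons(cons(e, q(cons(cons(0, a), cons(q(cons(e, e)), e)))), cons(cons(a, q(cons(0, cons(cons(a, 0), e)))), 0)), cons(cons(cons(a, q(cons(a, cons(0, 0)))), e), a))  →  cons(cons(cons(e, cons(0, a)), cons(cons(a, q(cons(0, cons(cons(a, 0), e)))), 0)), cons(cons(cons(a, q(cons(a, cons(0, 0)))), e), a))   [R1 at 1.1.2]
2. cons(cons(cons(e, cons(0, a)), cons(cons(a, q(cons(0, cons(cons(a, 0), e)))), 0)), cons(cons(cons(a, q(cons(a, cons(0, 0)))), e), a))  →  cons(cons(cons(e, cons(0, a)), cons(cons(a, 0), 0)), cons(cons(cons(a, q(cons(a, cons(0, 0)))), e), a))   [R1 at 1.2.1.2]
3. cons(cons(cons(e, cons(0, a)), cons(cons(a, 0), 0)), cons(cons(cons(a, q(cons(a, cons(0, 0)))), e), a))  →  cons(cons(cons(e, cons(0, a)), cons(cons(a, 0), 0)), cons(cons(cons(a, a), e), a))   [R1 at 2.1.1.2]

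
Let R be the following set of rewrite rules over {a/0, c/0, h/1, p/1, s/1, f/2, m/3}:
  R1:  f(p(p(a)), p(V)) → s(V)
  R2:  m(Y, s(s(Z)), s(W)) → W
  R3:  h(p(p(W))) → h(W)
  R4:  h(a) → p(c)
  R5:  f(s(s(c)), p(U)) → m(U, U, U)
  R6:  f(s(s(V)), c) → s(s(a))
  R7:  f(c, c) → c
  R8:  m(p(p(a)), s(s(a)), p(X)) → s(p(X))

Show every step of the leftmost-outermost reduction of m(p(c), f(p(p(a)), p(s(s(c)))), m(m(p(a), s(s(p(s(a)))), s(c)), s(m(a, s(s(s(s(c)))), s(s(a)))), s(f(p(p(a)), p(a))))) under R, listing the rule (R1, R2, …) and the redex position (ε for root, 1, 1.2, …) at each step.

1. m(p(c), f(p(p(a)), p(s(s(c)))), m(m(p(a), s(s(p(s(a)))), s(c)), s(m(a, s(s(s(s(c)))), s(s(a)))), s(f(p(p(a)), p(a)))))  →  m(p(c), s(s(s(c))), m(m(p(a), s(s(p(s(a)))), s(c)), s(m(a, s(s(s(s(c)))), s(s(a)))), s(f(p(p(a)), p(a)))))   [R1 at 2]
2. m(p(c), s(s(s(c))), m(m(p(a), s(s(p(s(a)))), s(c)), s(m(a, s(s(s(s(c)))), s(s(a)))), s(f(p(p(a)), p(a)))))  →  m(p(c), s(s(s(c))), m(c, s(m(a, s(s(s(s(c)))), s(s(a)))), s(f(p(p(a)), p(a)))))   [R2 at 3.1]
3. m(p(c), s(s(s(c))), m(c, s(m(a, s(s(s(s(c)))), s(s(a)))), s(f(p(p(a)), p(a)))))  →  m(p(c), s(s(s(c))), m(c, s(s(a)), s(f(p(p(a)), p(a)))))   [R2 at 3.2.1]
4. m(p(c), s(s(s(c))), m(c, s(s(a)), s(f(p(p(a)), p(a)))))  →  m(p(c), s(s(s(c))), f(p(p(a)), p(a)))   [R2 at 3]
5. m(p(c), s(s(s(c))), f(p(p(a)), p(a)))  →  m(p(c), s(s(s(c))), s(a))   [R1 at 3]
6. m(p(c), s(s(s(c))), s(a))  →  a   [R2 at ε]

a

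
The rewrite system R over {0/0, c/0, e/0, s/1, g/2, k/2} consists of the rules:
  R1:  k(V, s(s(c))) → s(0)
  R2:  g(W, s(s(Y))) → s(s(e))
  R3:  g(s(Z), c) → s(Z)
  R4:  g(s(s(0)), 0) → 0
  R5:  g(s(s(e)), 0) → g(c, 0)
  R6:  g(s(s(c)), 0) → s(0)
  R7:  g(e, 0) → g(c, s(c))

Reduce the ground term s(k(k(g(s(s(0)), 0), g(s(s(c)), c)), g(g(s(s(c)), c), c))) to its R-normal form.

s(s(0))

1. s(k(k(g(s(s(0)), 0), g(s(s(c)), c)), g(g(s(s(c)), c), c)))  →  s(k(k(0, g(s(s(c)), c)), g(g(s(s(c)), c), c)))   [R4 at 1.1.1]
2. s(k(k(0, g(s(s(c)), c)), g(g(s(s(c)), c), c)))  →  s(k(k(0, s(s(c))), g(g(s(s(c)), c), c)))   [R3 at 1.1.2]
3. s(k(k(0, s(s(c))), g(g(s(s(c)), c), c)))  →  s(k(s(0), g(g(s(s(c)), c), c)))   [R1 at 1.1]
4. s(k(s(0), g(g(s(s(c)), c), c)))  →  s(k(s(0), g(s(s(c)), c)))   [R3 at 1.2.1]
5. s(k(s(0), g(s(s(c)), c)))  →  s(k(s(0), s(s(c))))   [R3 at 1.2]
6. s(k(s(0), s(s(c))))  →  s(s(0))   [R1 at 1]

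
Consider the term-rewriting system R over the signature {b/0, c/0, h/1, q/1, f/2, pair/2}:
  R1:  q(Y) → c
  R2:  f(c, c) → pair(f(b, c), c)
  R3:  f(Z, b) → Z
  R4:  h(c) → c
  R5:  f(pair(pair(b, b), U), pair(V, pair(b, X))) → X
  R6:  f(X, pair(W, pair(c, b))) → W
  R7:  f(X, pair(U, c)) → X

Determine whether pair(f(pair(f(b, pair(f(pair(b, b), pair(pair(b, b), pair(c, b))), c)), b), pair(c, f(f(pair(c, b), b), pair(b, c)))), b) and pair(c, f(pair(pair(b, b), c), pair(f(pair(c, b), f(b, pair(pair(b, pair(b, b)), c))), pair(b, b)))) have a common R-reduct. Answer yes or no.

Reduce t₁ = pair(f(pair(f(b, pair(f(pair(b, b), pair(pair(b, b), pair(c, b))), c)), b), pair(c, f(f(pair(c, b), b), pair(b, c)))), b):
1. pair(f(pair(f(b, pair(f(pair(b, b), pair(pair(b, b), pair(c, b))), c)), b), pair(c, f(f(pair(c, b), b), pair(b, c)))), b)  →  pair(f(pair(b, b), pair(c, f(f(pair(c, b), b), pair(b, c)))), b)   [R7 at 1.1.1]
2. pair(f(pair(b, b), pair(c, f(f(pair(c, b), b), pair(b, c)))), b)  →  pair(f(pair(b, b), pair(c, f(pair(c, b), b))), b)   [R7 at 1.2.2]
3. pair(f(pair(b, b), pair(c, f(pair(c, b), b))), b)  →  pair(f(pair(b, b), pair(c, pair(c, b))), b)   [R3 at 1.2.2]
4. pair(f(pair(b, b), pair(c, pair(c, b))), b)  →  pair(c, b)   [R6 at 1]

Reduce t₂ = pair(c, f(pair(pair(b, b), c), pair(f(pair(c, b), f(b, pair(pair(b, pair(b, b)), c))), pair(b, b)))):
1. pair(c, f(pair(pair(b, b), c), pair(f(pair(c, b), f(b, pair(pair(b, pair(b, b)), c))), pair(b, b))))  →  pair(c, b)   [R5 at 2]

yes — NF(t₁) = pair(c, b), NF(t₂) = pair(c, b)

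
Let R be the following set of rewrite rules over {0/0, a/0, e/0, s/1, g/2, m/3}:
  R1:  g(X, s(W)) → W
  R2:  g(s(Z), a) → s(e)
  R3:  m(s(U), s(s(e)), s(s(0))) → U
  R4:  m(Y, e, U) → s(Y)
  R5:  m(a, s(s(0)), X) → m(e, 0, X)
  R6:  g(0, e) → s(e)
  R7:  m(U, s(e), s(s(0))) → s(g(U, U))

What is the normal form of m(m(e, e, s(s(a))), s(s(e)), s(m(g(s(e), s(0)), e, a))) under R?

e

1. m(m(e, e, s(s(a))), s(s(e)), s(m(g(s(e), s(0)), e, a)))  →  m(s(e), s(s(e)), s(m(g(s(e), s(0)), e, a)))   [R4 at 1]
2. m(s(e), s(s(e)), s(m(g(s(e), s(0)), e, a)))  →  m(s(e), s(s(e)), s(s(g(s(e), s(0)))))   [R4 at 3.1]
3. m(s(e), s(s(e)), s(s(g(s(e), s(0)))))  →  m(s(e), s(s(e)), s(s(0)))   [R1 at 3.1.1]
4. m(s(e), s(s(e)), s(s(0)))  →  e   [R3 at ε]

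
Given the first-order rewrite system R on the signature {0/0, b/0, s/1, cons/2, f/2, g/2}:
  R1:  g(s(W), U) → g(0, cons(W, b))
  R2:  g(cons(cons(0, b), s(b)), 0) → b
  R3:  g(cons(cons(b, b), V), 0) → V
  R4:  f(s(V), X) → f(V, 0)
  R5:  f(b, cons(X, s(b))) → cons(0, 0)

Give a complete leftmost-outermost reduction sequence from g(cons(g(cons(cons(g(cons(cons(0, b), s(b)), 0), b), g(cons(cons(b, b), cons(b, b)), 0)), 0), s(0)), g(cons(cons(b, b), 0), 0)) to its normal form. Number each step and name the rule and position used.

s(0)

1. g(cons(g(cons(cons(g(cons(cons(0, b), s(b)), 0), b), g(cons(cons(b, b), cons(b, b)), 0)), 0), s(0)), g(cons(cons(b, b), 0), 0))  →  g(cons(g(cons(cons(b, b), g(cons(cons(b, b), cons(b, b)), 0)), 0), s(0)), g(cons(cons(b, b), 0), 0))   [R2 at 1.1.1.1.1]
2. g(cons(g(cons(cons(b, b), g(cons(cons(b, b), cons(b, b)), 0)), 0), s(0)), g(cons(cons(b, b), 0), 0))  →  g(cons(g(cons(cons(b, b), cons(b, b)), 0), s(0)), g(cons(cons(b, b), 0), 0))   [R3 at 1.1]
3. g(cons(g(cons(cons(b, b), cons(b, b)), 0), s(0)), g(cons(cons(b, b), 0), 0))  →  g(cons(cons(b, b), s(0)), g(cons(cons(b, b), 0), 0))   [R3 at 1.1]
4. g(cons(cons(b, b), s(0)), g(cons(cons(b, b), 0), 0))  →  g(cons(cons(b, b), s(0)), 0)   [R3 at 2]
5. g(cons(cons(b, b), s(0)), 0)  →  s(0)   [R3 at ε]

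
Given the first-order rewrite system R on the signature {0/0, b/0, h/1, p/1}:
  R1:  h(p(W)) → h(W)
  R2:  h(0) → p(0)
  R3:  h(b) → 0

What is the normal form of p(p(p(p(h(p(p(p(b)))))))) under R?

1. p(p(p(p(h(p(p(p(b))))))))  →  p(p(p(p(h(p(p(b)))))))   [R1 at 1.1.1.1]
2. p(p(p(p(h(p(p(b)))))))  →  p(p(p(p(h(p(b))))))   [R1 at 1.1.1.1]
3. p(p(p(p(h(p(b))))))  →  p(p(p(p(h(b)))))   [R1 at 1.1.1.1]
4. p(p(p(p(h(b)))))  →  p(p(p(p(0))))   [R3 at 1.1.1.1]

p(p(p(p(0))))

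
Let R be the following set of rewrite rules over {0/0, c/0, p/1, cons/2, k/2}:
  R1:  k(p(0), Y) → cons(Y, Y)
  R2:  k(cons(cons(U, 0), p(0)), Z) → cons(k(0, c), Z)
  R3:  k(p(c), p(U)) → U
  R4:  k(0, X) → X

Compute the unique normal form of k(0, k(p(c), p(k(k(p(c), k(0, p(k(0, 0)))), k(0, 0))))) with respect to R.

0

1. k(0, k(p(c), p(k(k(p(c), k(0, p(k(0, 0)))), k(0, 0)))))  →  k(p(c), p(k(k(p(c), k(0, p(k(0, 0)))), k(0, 0))))   [R4 at ε]
2. k(p(c), p(k(k(p(c), k(0, p(k(0, 0)))), k(0, 0))))  →  k(k(p(c), k(0, p(k(0, 0)))), k(0, 0))   [R3 at ε]
3. k(k(p(c), k(0, p(k(0, 0)))), k(0, 0))  →  k(k(p(c), p(k(0, 0))), k(0, 0))   [R4 at 1.2]
4. k(k(p(c), p(k(0, 0))), k(0, 0))  →  k(k(0, 0), k(0, 0))   [R3 at 1]
5. k(k(0, 0), k(0, 0))  →  k(0, k(0, 0))   [R4 at 1]
6. k(0, k(0, 0))  →  k(0, 0)   [R4 at ε]
7. k(0, 0)  →  0   [R4 at ε]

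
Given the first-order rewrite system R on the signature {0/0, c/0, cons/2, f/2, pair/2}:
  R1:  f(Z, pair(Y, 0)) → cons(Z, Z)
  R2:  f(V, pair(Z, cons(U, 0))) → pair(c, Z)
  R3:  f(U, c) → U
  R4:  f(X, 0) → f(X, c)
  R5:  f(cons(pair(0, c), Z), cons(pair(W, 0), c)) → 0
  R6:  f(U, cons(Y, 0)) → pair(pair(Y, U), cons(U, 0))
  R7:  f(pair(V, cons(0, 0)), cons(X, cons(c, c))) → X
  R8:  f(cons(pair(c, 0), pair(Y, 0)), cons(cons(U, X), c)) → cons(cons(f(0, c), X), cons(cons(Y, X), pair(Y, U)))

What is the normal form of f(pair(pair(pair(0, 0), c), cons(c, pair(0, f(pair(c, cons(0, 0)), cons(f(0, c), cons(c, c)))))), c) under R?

1. f(pair(pair(pair(0, 0), c), cons(c, pair(0, f(pair(c, cons(0, 0)), cons(f(0, c), cons(c, c)))))), c)  →  pair(pair(pair(0, 0), c), cons(c, pair(0, f(pair(c, cons(0, 0)), cons(f(0, c), cons(c, c))))))   [R3 at ε]
2. pair(pair(pair(0, 0), c), cons(c, pair(0, f(pair(c, cons(0, 0)), cons(f(0, c), cons(c, c))))))  →  pair(pair(pair(0, 0), c), cons(c, pair(0, f(0, c))))   [R7 at 2.2.2]
3. pair(pair(pair(0, 0), c), cons(c, pair(0, f(0, c))))  →  pair(pair(pair(0, 0), c), cons(c, pair(0, 0)))   [R3 at 2.2.2]

pair(pair(pair(0, 0), c), cons(c, pair(0, 0)))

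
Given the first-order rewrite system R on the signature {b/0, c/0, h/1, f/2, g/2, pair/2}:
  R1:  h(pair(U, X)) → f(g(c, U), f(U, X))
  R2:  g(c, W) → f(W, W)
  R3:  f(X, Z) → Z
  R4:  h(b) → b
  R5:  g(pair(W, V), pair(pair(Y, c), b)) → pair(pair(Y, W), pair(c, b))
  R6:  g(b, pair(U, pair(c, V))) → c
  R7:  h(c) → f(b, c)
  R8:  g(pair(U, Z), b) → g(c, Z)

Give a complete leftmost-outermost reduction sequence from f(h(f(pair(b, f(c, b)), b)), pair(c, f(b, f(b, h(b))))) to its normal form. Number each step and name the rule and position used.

1. f(h(f(pair(b, f(c, b)), b)), pair(c, f(b, f(b, h(b)))))  →  pair(c, f(b, f(b, h(b))))   [R3 at ε]
2. pair(c, f(b, f(b, h(b))))  →  pair(c, f(b, h(b)))   [R3 at 2]
3. pair(c, f(b, h(b)))  →  pair(c, h(b))   [R3 at 2]
4. pair(c, h(b))  →  pair(c, b)   [R4 at 2]

pair(c, b)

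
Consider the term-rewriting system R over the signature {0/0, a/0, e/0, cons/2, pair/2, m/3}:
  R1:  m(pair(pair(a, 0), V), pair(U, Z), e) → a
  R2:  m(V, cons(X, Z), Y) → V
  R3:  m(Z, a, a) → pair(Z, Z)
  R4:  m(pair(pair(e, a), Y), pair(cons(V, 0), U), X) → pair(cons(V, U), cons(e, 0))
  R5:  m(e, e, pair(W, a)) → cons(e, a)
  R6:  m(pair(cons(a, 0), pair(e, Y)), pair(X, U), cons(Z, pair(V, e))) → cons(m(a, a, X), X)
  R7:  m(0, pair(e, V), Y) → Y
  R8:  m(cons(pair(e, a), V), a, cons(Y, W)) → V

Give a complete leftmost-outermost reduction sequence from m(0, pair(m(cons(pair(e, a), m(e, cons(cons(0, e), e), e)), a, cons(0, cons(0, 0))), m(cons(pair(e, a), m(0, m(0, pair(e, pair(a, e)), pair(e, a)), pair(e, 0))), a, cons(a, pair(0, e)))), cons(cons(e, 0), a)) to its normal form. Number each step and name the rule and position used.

1. m(0, pair(m(cons(pair(e, a), m(e, cons(cons(0, e), e), e)), a, cons(0, cons(0, 0))), m(cons(pair(e, a), m(0, m(0, pair(e, pair(a, e)), pair(e, a)), pair(e, 0))), a, cons(a, pair(0, e)))), cons(cons(e, 0), a))  →  m(0, pair(m(e, cons(cons(0, e), e), e), m(cons(pair(e, a), m(0, m(0, pair(e, pair(a, e)), pair(e, a)), pair(e, 0))), a, cons(a, pair(0, e)))), cons(cons(e, 0), a))   [R8 at 2.1]
2. m(0, pair(m(e, cons(cons(0, e), e), e), m(cons(pair(e, a), m(0, m(0, pair(e, pair(a, e)), pair(e, a)), pair(e, 0))), a, cons(a, pair(0, e)))), cons(cons(e, 0), a))  →  m(0, pair(e, m(cons(pair(e, a), m(0, m(0, pair(e, pair(a, e)), pair(e, a)), pair(e, 0))), a, cons(a, pair(0, e)))), cons(cons(e, 0), a))   [R2 at 2.1]
3. m(0, pair(e, m(cons(pair(e, a), m(0, m(0, pair(e, pair(a, e)), pair(e, a)), pair(e, 0))), a, cons(a, pair(0, e)))), cons(cons(e, 0), a))  →  cons(cons(e, 0), a)   [R7 at ε]

cons(cons(e, 0), a)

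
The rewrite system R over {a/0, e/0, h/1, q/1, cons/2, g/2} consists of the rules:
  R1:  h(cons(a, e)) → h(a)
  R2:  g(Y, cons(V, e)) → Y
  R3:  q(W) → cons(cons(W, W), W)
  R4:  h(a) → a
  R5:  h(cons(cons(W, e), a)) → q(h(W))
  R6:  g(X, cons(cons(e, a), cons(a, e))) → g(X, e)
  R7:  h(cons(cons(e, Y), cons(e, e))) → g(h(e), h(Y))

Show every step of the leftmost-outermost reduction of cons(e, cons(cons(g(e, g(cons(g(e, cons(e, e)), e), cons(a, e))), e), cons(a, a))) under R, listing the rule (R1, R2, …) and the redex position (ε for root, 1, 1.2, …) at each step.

cons(e, cons(cons(e, e), cons(a, a)))

1. cons(e, cons(cons(g(e, g(cons(g(e, cons(e, e)), e), cons(a, e))), e), cons(a, a)))  →  cons(e, cons(cons(g(e, cons(g(e, cons(e, e)), e)), e), cons(a, a)))   [R2 at 2.1.1.2]
2. cons(e, cons(cons(g(e, cons(g(e, cons(e, e)), e)), e), cons(a, a)))  →  cons(e, cons(cons(e, e), cons(a, a)))   [R2 at 2.1.1]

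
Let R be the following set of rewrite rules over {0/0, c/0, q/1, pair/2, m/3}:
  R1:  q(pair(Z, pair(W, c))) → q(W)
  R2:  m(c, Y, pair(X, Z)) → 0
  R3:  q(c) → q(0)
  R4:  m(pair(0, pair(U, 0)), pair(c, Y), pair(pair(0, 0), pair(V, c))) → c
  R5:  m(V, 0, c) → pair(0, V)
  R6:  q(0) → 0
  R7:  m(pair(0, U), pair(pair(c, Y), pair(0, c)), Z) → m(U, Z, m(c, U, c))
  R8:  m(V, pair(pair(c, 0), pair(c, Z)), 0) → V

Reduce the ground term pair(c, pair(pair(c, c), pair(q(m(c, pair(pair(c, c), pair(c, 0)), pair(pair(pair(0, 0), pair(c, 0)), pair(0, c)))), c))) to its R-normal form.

1. pair(c, pair(pair(c, c), pair(q(m(c, pair(pair(c, c), pair(c, 0)), pair(pair(pair(0, 0), pair(c, 0)), pair(0, c)))), c)))  →  pair(c, pair(pair(c, c), pair(q(0), c)))   [R2 at 2.2.1.1]
2. pair(c, pair(pair(c, c), pair(q(0), c)))  →  pair(c, pair(pair(c, c), pair(0, c)))   [R6 at 2.2.1]

pair(c, pair(pair(c, c), pair(0, c)))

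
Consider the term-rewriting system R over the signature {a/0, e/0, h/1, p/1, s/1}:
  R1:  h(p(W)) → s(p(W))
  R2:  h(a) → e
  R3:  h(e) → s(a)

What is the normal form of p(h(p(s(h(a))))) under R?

1. p(h(p(s(h(a)))))  →  p(s(p(s(h(a)))))   [R1 at 1]
2. p(s(p(s(h(a)))))  →  p(s(p(s(e))))   [R2 at 1.1.1.1]

p(s(p(s(e))))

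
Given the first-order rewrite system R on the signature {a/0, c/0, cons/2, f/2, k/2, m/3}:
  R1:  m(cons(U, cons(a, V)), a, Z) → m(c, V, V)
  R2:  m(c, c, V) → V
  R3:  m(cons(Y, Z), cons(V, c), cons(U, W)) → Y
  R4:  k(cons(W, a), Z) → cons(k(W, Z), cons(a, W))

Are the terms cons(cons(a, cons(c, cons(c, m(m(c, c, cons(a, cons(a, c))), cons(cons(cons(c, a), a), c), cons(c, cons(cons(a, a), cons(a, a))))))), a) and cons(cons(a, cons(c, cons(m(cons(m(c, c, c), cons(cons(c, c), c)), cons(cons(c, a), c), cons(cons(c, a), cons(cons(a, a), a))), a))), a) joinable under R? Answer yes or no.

yes — NF(t₁) = cons(cons(a, cons(c, cons(c, a))), a), NF(t₂) = cons(cons(a, cons(c, cons(c, a))), a)

Reduce t₁ = cons(cons(a, cons(c, cons(c, m(m(c, c, cons(a, cons(a, c))), cons(cons(cons(c, a), a), c), cons(c, cons(cons(a, a), cons(a, a))))))), a):
1. cons(cons(a, cons(c, cons(c, m(m(c, c, cons(a, cons(a, c))), cons(cons(cons(c, a), a), c), cons(c, cons(cons(a, a), cons(a, a))))))), a)  →  cons(cons(a, cons(c, cons(c, m(cons(a, cons(a, c)), cons(cons(cons(c, a), a), c), cons(c, cons(cons(a, a), cons(a, a))))))), a)   [R2 at 1.2.2.2.1]
2. cons(cons(a, cons(c, cons(c, m(cons(a, cons(a, c)), cons(cons(cons(c, a), a), c), cons(c, cons(cons(a, a), cons(a, a))))))), a)  →  cons(cons(a, cons(c, cons(c, a))), a)   [R3 at 1.2.2.2]

Reduce t₂ = cons(cons(a, cons(c, cons(m(cons(m(c, c, c), cons(cons(c, c), c)), cons(cons(c, a), c), cons(cons(c, a), cons(cons(a, a), a))), a))), a):
1. cons(cons(a, cons(c, cons(m(cons(m(c, c, c), cons(cons(c, c), c)), cons(cons(c, a), c), cons(cons(c, a), cons(cons(a, a), a))), a))), a)  →  cons(cons(a, cons(c, cons(m(c, c, c), a))), a)   [R3 at 1.2.2.1]
2. cons(cons(a, cons(c, cons(m(c, c, c), a))), a)  →  cons(cons(a, cons(c, cons(c, a))), a)   [R2 at 1.2.2.1]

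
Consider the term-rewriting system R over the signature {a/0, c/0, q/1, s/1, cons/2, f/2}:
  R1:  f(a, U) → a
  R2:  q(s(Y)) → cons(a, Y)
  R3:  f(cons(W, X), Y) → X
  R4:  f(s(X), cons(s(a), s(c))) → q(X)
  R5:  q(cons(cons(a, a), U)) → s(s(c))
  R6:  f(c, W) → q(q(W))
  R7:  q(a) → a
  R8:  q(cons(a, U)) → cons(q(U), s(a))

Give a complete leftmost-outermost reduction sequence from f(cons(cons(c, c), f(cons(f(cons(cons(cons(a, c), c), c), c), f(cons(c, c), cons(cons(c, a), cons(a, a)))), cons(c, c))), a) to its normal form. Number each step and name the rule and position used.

1. f(cons(cons(c, c), f(cons(f(cons(cons(cons(a, c), c), c), c), f(cons(c, c), cons(cons(c, a), cons(a, a)))), cons(c, c))), a)  →  f(cons(f(cons(cons(cons(a, c), c), c), c), f(cons(c, c), cons(cons(c, a), cons(a, a)))), cons(c, c))   [R3 at ε]
2. f(cons(f(cons(cons(cons(a, c), c), c), c), f(cons(c, c), cons(cons(c, a), cons(a, a)))), cons(c, c))  →  f(cons(c, c), cons(cons(c, a), cons(a, a)))   [R3 at ε]
3. f(cons(c, c), cons(cons(c, a), cons(a, a)))  →  c   [R3 at ε]

c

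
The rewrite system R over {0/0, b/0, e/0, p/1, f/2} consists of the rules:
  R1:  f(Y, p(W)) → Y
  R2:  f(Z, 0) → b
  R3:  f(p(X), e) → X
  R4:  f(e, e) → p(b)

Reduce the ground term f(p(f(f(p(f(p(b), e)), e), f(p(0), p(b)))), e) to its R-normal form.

1. f(p(f(f(p(f(p(b), e)), e), f(p(0), p(b)))), e)  →  f(f(p(f(p(b), e)), e), f(p(0), p(b)))   [R3 at ε]
2. f(f(p(f(p(b), e)), e), f(p(0), p(b)))  →  f(f(p(b), e), f(p(0), p(b)))   [R3 at 1]
3. f(f(p(b), e), f(p(0), p(b)))  →  f(b, f(p(0), p(b)))   [R3 at 1]
4. f(b, f(p(0), p(b)))  →  f(b, p(0))   [R1 at 2]
5. f(b, p(0))  →  b   [R1 at ε]

b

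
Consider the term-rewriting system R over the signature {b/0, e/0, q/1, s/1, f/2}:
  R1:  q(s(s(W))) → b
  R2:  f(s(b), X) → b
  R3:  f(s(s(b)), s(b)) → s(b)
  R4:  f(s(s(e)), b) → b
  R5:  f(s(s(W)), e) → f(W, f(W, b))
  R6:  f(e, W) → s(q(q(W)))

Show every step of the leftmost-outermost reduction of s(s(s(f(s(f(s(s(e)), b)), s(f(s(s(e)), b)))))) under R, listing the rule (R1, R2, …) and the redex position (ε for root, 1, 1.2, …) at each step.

s(s(s(b)))

1. s(s(s(f(s(f(s(s(e)), b)), s(f(s(s(e)), b))))))  →  s(s(s(f(s(b), s(f(s(s(e)), b))))))   [R4 at 1.1.1.1.1]
2. s(s(s(f(s(b), s(f(s(s(e)), b))))))  →  s(s(s(b)))   [R2 at 1.1.1]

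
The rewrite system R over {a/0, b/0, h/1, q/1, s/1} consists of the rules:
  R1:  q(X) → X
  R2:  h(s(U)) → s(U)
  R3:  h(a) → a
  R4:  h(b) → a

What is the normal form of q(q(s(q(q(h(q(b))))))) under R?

1. q(q(s(q(q(h(q(b)))))))  →  q(s(q(q(h(q(b))))))   [R1 at ε]
2. q(s(q(q(h(q(b))))))  →  s(q(q(h(q(b)))))   [R1 at ε]
3. s(q(q(h(q(b)))))  →  s(q(h(q(b))))   [R1 at 1]
4. s(q(h(q(b))))  →  s(h(q(b)))   [R1 at 1]
5. s(h(q(b)))  →  s(h(b))   [R1 at 1.1]
6. s(h(b))  →  s(a)   [R4 at 1]

s(a)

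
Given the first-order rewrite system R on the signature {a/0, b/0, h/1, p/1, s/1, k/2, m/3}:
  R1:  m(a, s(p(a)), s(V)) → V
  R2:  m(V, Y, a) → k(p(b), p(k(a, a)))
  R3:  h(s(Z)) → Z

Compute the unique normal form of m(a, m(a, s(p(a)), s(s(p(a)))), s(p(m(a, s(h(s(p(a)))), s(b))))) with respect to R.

1. m(a, m(a, s(p(a)), s(s(p(a)))), s(p(m(a, s(h(s(p(a)))), s(b)))))  →  m(a, s(p(a)), s(p(m(a, s(h(s(p(a)))), s(b)))))   [R1 at 2]
2. m(a, s(p(a)), s(p(m(a, s(h(s(p(a)))), s(b)))))  →  p(m(a, s(h(s(p(a)))), s(b)))   [R1 at ε]
3. p(m(a, s(h(s(p(a)))), s(b)))  →  p(m(a, s(p(a)), s(b)))   [R3 at 1.2.1]
4. p(m(a, s(p(a)), s(b)))  →  p(b)   [R1 at 1]

p(b)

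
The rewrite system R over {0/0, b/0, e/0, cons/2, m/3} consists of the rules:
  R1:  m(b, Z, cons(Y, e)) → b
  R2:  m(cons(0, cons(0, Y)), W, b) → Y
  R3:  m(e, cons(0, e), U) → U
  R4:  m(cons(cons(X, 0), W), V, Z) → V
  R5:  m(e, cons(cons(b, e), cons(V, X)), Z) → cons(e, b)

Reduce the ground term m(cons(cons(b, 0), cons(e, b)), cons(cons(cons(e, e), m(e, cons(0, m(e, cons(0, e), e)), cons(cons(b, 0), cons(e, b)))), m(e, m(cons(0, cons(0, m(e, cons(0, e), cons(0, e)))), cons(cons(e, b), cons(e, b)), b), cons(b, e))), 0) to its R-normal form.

cons(cons(cons(e, e), cons(cons(b, 0), cons(e, b))), cons(b, e))

1. m(cons(cons(b, 0), cons(e, b)), cons(cons(cons(e, e), m(e, cons(0, m(e, cons(0, e), e)), cons(cons(b, 0), cons(e, b)))), m(e, m(cons(0, cons(0, m(e, cons(0, e), cons(0, e)))), cons(cons(e, b), cons(e, b)), b), cons(b, e))), 0)  →  cons(cons(cons(e, e), m(e, cons(0, m(e, cons(0, e), e)), cons(cons(b, 0), cons(e, b)))), m(e, m(cons(0, cons(0, m(e, cons(0, e), cons(0, e)))), cons(cons(e, b), cons(e, b)), b), cons(b, e)))   [R4 at ε]
2. cons(cons(cons(e, e), m(e, cons(0, m(e, cons(0, e), e)), cons(cons(b, 0), cons(e, b)))), m(e, m(cons(0, cons(0, m(e, cons(0, e), cons(0, e)))), cons(cons(e, b), cons(e, b)), b), cons(b, e)))  →  cons(cons(cons(e, e), m(e, cons(0, e), cons(cons(b, 0), cons(e, b)))), m(e, m(cons(0, cons(0, m(e, cons(0, e), cons(0, e)))), cons(cons(e, b), cons(e, b)), b), cons(b, e)))   [R3 at 1.2.2.2]
3. cons(cons(cons(e, e), m(e, cons(0, e), cons(cons(b, 0), cons(e, b)))), m(e, m(cons(0, cons(0, m(e, cons(0, e), cons(0, e)))), cons(cons(e, b), cons(e, b)), b), cons(b, e)))  →  cons(cons(cons(e, e), cons(cons(b, 0), cons(e, b))), m(e, m(cons(0, cons(0, m(e, cons(0, e), cons(0, e)))), cons(cons(e, b), cons(e, b)), b), cons(b, e)))   [R3 at 1.2]
4. cons(cons(cons(e, e), cons(cons(b, 0), cons(e, b))), m(e, m(cons(0, cons(0, m(e, cons(0, e), cons(0, e)))), cons(cons(e, b), cons(e, b)), b), cons(b, e)))  →  cons(cons(cons(e, e), cons(cons(b, 0), cons(e, b))), m(e, m(e, cons(0, e), cons(0, e)), cons(b, e)))   [R2 at 2.2]
5. cons(cons(cons(e, e), cons(cons(b, 0), cons(e, b))), m(e, m(e, cons(0, e), cons(0, e)), cons(b, e)))  →  cons(cons(cons(e, e), cons(cons(b, 0), cons(e, b))), m(e, cons(0, e), cons(b, e)))   [R3 at 2.2]
6. cons(cons(cons(e, e), cons(cons(b, 0), cons(e, b))), m(e, cons(0, e), cons(b, e)))  →  cons(cons(cons(e, e), cons(cons(b, 0), cons(e, b))), cons(b, e))   [R3 at 2]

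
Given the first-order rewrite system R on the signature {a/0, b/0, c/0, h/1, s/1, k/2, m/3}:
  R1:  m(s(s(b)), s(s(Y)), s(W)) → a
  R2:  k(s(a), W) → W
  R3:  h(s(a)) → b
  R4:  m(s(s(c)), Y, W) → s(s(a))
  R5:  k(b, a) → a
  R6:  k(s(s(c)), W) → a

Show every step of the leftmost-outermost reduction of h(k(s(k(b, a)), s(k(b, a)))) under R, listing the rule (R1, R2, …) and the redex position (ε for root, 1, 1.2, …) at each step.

1. h(k(s(k(b, a)), s(k(b, a))))  →  h(k(s(a), s(k(b, a))))   [R5 at 1.1.1]
2. h(k(s(a), s(k(b, a))))  →  h(s(k(b, a)))   [R2 at 1]
3. h(s(k(b, a)))  →  h(s(a))   [R5 at 1.1]
4. h(s(a))  →  b   [R3 at ε]

b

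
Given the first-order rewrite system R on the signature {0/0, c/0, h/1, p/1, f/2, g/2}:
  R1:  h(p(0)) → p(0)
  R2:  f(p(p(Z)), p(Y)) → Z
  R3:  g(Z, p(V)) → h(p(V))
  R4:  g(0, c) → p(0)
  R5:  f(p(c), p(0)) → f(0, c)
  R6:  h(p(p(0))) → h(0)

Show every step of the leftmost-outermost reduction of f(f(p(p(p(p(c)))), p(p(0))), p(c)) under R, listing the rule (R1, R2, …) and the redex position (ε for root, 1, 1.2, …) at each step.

1. f(f(p(p(p(p(c)))), p(p(0))), p(c))  →  f(p(p(c)), p(c))   [R2 at 1]
2. f(p(p(c)), p(c))  →  c   [R2 at ε]

c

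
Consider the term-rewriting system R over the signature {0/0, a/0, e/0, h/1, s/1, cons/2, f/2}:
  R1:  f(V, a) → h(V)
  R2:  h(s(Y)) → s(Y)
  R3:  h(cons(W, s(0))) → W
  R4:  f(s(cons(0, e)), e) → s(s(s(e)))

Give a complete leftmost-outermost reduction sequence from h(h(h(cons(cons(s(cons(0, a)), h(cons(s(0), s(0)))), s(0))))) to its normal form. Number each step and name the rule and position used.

s(cons(0, a))

1. h(h(h(cons(cons(s(cons(0, a)), h(cons(s(0), s(0)))), s(0)))))  →  h(h(cons(s(cons(0, a)), h(cons(s(0), s(0))))))   [R3 at 1.1]
2. h(h(cons(s(cons(0, a)), h(cons(s(0), s(0))))))  →  h(h(cons(s(cons(0, a)), s(0))))   [R3 at 1.1.2]
3. h(h(cons(s(cons(0, a)), s(0))))  →  h(s(cons(0, a)))   [R3 at 1]
4. h(s(cons(0, a)))  →  s(cons(0, a))   [R2 at ε]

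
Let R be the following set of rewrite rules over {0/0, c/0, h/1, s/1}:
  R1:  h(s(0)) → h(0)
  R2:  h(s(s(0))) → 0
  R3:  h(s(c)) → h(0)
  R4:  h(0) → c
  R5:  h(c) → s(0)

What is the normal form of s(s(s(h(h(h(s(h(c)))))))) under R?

s(s(s(s(0))))

1. s(s(s(h(h(h(s(h(c))))))))  →  s(s(s(h(h(h(s(s(0))))))))   [R5 at 1.1.1.1.1.1.1]
2. s(s(s(h(h(h(s(s(0))))))))  →  s(s(s(h(h(0)))))   [R2 at 1.1.1.1.1]
3. s(s(s(h(h(0)))))  →  s(s(s(h(c))))   [R4 at 1.1.1.1]
4. s(s(s(h(c))))  →  s(s(s(s(0))))   [R5 at 1.1.1]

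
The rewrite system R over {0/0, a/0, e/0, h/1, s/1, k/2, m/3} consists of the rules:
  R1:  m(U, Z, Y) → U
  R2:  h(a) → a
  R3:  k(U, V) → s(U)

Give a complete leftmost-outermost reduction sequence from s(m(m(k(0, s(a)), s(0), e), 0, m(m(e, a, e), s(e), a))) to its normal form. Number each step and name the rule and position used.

1. s(m(m(k(0, s(a)), s(0), e), 0, m(m(e, a, e), s(e), a)))  →  s(m(k(0, s(a)), s(0), e))   [R1 at 1]
2. s(m(k(0, s(a)), s(0), e))  →  s(k(0, s(a)))   [R1 at 1]
3. s(k(0, s(a)))  →  s(s(0))   [R3 at 1]

s(s(0))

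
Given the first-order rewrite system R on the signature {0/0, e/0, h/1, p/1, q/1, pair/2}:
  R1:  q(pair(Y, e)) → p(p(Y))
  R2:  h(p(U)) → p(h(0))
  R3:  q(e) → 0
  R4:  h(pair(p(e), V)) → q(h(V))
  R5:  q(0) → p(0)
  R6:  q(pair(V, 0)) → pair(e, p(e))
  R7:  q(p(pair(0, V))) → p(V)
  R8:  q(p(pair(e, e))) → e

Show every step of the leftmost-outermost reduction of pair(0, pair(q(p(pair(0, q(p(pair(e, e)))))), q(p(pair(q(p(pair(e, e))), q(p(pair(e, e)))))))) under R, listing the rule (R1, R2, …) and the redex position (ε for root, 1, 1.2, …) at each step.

1. pair(0, pair(q(p(pair(0, q(p(pair(e, e)))))), q(p(pair(q(p(pair(e, e))), q(p(pair(e, e))))))))  →  pair(0, pair(p(q(p(pair(e, e)))), q(p(pair(q(p(pair(e, e))), q(p(pair(e, e))))))))   [R7 at 2.1]
2. pair(0, pair(p(q(p(pair(e, e)))), q(p(pair(q(p(pair(e, e))), q(p(pair(e, e))))))))  →  pair(0, pair(p(e), q(p(pair(q(p(pair(e, e))), q(p(pair(e, e))))))))   [R8 at 2.1.1]
3. pair(0, pair(p(e), q(p(pair(q(p(pair(e, e))), q(p(pair(e, e))))))))  →  pair(0, pair(p(e), q(p(pair(e, q(p(pair(e, e))))))))   [R8 at 2.2.1.1.1]
4. pair(0, pair(p(e), q(p(pair(e, q(p(pair(e, e))))))))  →  pair(0, pair(p(e), q(p(pair(e, e)))))   [R8 at 2.2.1.1.2]
5. pair(0, pair(p(e), q(p(pair(e, e)))))  →  pair(0, pair(p(e), e))   [R8 at 2.2]

pair(0, pair(p(e), e))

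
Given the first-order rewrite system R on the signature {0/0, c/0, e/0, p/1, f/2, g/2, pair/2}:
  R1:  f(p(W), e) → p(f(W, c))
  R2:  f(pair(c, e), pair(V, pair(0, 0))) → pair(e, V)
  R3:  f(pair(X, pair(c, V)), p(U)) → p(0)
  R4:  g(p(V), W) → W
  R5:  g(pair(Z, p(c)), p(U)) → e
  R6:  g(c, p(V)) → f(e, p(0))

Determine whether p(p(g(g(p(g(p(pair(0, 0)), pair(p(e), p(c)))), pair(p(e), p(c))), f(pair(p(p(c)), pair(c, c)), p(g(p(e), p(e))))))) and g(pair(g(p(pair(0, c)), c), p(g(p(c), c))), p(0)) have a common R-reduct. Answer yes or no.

Reduce t₁ = p(p(g(g(p(g(p(pair(0, 0)), pair(p(e), p(c)))), pair(p(e), p(c))), f(pair(p(p(c)), pair(c, c)), p(g(p(e), p(e))))))):
1. p(p(g(g(p(g(p(pair(0, 0)), pair(p(e), p(c)))), pair(p(e), p(c))), f(pair(p(p(c)), pair(c, c)), p(g(p(e), p(e)))))))  →  p(p(g(pair(p(e), p(c)), f(pair(p(p(c)), pair(c, c)), p(g(p(e), p(e)))))))   [R4 at 1.1.1]
2. p(p(g(pair(p(e), p(c)), f(pair(p(p(c)), pair(c, c)), p(g(p(e), p(e)))))))  →  p(p(g(pair(p(e), p(c)), p(0))))   [R3 at 1.1.2]
3. p(p(g(pair(p(e), p(c)), p(0))))  →  p(p(e))   [R5 at 1.1]

Reduce t₂ = g(pair(g(p(pair(0, c)), c), p(g(p(c), c))), p(0)):
1. g(pair(g(p(pair(0, c)), c), p(g(p(c), c))), p(0))  →  g(pair(c, p(g(p(c), c))), p(0))   [R4 at 1.1]
2. g(pair(c, p(g(p(c), c))), p(0))  →  g(pair(c, p(c)), p(0))   [R4 at 1.2.1]
3. g(pair(c, p(c)), p(0))  →  e   [R5 at ε]

no — NF(t₁) = p(p(e)), NF(t₂) = e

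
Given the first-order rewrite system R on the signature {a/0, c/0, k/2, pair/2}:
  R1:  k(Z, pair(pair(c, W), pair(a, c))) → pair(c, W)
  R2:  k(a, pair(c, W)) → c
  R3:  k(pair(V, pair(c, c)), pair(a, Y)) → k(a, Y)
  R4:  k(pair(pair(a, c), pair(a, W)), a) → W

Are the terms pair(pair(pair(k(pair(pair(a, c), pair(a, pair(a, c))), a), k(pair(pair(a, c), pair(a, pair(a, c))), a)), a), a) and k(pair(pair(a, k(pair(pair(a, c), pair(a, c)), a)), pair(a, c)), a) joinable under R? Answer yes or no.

no — NF(t₁) = pair(pair(pair(pair(a, c), pair(a, c)), a), a), NF(t₂) = c

Reduce t₁ = pair(pair(pair(k(pair(pair(a, c), pair(a, pair(a, c))), a), k(pair(pair(a, c), pair(a, pair(a, c))), a)), a), a):
1. pair(pair(pair(k(pair(pair(a, c), pair(a, pair(a, c))), a), k(pair(pair(a, c), pair(a, pair(a, c))), a)), a), a)  →  pair(pair(pair(pair(a, c), k(pair(pair(a, c), pair(a, pair(a, c))), a)), a), a)   [R4 at 1.1.1]
2. pair(pair(pair(pair(a, c), k(pair(pair(a, c), pair(a, pair(a, c))), a)), a), a)  →  pair(pair(pair(pair(a, c), pair(a, c)), a), a)   [R4 at 1.1.2]

Reduce t₂ = k(pair(pair(a, k(pair(pair(a, c), pair(a, c)), a)), pair(a, c)), a):
1. k(pair(pair(a, k(pair(pair(a, c), pair(a, c)), a)), pair(a, c)), a)  →  k(pair(pair(a, c), pair(a, c)), a)   [R4 at 1.1.2]
2. k(pair(pair(a, c), pair(a, c)), a)  →  c   [R4 at ε]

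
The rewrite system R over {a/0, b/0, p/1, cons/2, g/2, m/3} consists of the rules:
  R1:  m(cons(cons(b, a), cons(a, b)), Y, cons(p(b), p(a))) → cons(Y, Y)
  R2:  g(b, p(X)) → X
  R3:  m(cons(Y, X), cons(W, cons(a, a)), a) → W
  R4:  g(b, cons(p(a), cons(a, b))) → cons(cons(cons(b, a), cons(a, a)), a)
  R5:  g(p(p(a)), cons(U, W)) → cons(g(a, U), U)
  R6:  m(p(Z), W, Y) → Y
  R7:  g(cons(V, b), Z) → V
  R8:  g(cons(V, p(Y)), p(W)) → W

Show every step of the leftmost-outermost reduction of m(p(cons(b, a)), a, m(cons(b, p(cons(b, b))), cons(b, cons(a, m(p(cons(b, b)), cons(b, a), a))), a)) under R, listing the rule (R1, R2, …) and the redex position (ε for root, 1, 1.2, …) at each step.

1. m(p(cons(b, a)), a, m(cons(b, p(cons(b, b))), cons(b, cons(a, m(p(cons(b, b)), cons(b, a), a))), a))  →  m(cons(b, p(cons(b, b))), cons(b, cons(a, m(p(cons(b, b)), cons(b, a), a))), a)   [R6 at ε]
2. m(cons(b, p(cons(b, b))), cons(b, cons(a, m(p(cons(b, b)), cons(b, a), a))), a)  →  m(cons(b, p(cons(b, b))), cons(b, cons(a, a)), a)   [R6 at 2.2.2]
3. m(cons(b, p(cons(b, b))), cons(b, cons(a, a)), a)  →  b   [R3 at ε]

b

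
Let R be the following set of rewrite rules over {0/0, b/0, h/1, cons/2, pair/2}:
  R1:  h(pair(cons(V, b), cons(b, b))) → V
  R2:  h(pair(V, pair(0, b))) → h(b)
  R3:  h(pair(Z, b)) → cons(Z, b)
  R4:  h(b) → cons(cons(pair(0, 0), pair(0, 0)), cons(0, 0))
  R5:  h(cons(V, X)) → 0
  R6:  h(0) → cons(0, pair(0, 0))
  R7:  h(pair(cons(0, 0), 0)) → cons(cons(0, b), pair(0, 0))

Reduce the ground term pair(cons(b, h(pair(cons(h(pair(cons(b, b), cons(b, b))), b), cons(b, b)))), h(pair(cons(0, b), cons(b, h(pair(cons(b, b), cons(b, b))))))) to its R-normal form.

1. pair(cons(b, h(pair(cons(h(pair(cons(b, b), cons(b, b))), b), cons(b, b)))), h(pair(cons(0, b), cons(b, h(pair(cons(b, b), cons(b, b)))))))  →  pair(cons(b, h(pair(cons(b, b), cons(b, b)))), h(pair(cons(0, b), cons(b, h(pair(cons(b, b), cons(b, b)))))))   [R1 at 1.2]
2. pair(cons(b, h(pair(cons(b, b), cons(b, b)))), h(pair(cons(0, b), cons(b, h(pair(cons(b, b), cons(b, b)))))))  →  pair(cons(b, b), h(pair(cons(0, b), cons(b, h(pair(cons(b, b), cons(b, b)))))))   [R1 at 1.2]
3. pair(cons(b, b), h(pair(cons(0, b), cons(b, h(pair(cons(b, b), cons(b, b)))))))  →  pair(cons(b, b), h(pair(cons(0, b), cons(b, b))))   [R1 at 2.1.2.2]
4. pair(cons(b, b), h(pair(cons(0, b), cons(b, b))))  →  pair(cons(b, b), 0)   [R1 at 2]

pair(cons(b, b), 0)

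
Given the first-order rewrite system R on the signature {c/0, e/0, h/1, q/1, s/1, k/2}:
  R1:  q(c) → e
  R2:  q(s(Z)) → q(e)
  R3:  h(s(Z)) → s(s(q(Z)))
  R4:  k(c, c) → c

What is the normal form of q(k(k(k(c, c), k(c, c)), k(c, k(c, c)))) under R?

e

1. q(k(k(k(c, c), k(c, c)), k(c, k(c, c))))  →  q(k(k(c, k(c, c)), k(c, k(c, c))))   [R4 at 1.1.1]
2. q(k(k(c, k(c, c)), k(c, k(c, c))))  →  q(k(k(c, c), k(c, k(c, c))))   [R4 at 1.1.2]
3. q(k(k(c, c), k(c, k(c, c))))  →  q(k(c, k(c, k(c, c))))   [R4 at 1.1]
4. q(k(c, k(c, k(c, c))))  →  q(k(c, k(c, c)))   [R4 at 1.2.2]
5. q(k(c, k(c, c)))  →  q(k(c, c))   [R4 at 1.2]
6. q(k(c, c))  →  q(c)   [R4 at 1]
7. q(c)  →  e   [R1 at ε]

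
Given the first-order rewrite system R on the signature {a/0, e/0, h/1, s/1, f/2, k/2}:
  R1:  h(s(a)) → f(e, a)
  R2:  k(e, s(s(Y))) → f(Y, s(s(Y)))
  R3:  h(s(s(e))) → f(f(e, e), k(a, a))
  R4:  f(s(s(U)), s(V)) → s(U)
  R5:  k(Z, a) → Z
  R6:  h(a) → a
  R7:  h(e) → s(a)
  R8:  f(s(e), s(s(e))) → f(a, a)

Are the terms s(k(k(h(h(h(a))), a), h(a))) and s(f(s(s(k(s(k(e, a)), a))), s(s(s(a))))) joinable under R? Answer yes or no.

no — NF(t₁) = s(a), NF(t₂) = s(s(s(e)))

Reduce t₁ = s(k(k(h(h(h(a))), a), h(a))):
1. s(k(k(h(h(h(a))), a), h(a)))  →  s(k(h(h(h(a))), h(a)))   [R5 at 1.1]
2. s(k(h(h(h(a))), h(a)))  →  s(k(h(h(a)), h(a)))   [R6 at 1.1.1.1]
3. s(k(h(h(a)), h(a)))  →  s(k(h(a), h(a)))   [R6 at 1.1.1]
4. s(k(h(a), h(a)))  →  s(k(a, h(a)))   [R6 at 1.1]
5. s(k(a, h(a)))  →  s(k(a, a))   [R6 at 1.2]
6. s(k(a, a))  →  s(a)   [R5 at 1]

Reduce t₂ = s(f(s(s(k(s(k(e, a)), a))), s(s(s(a))))):
1. s(f(s(s(k(s(k(e, a)), a))), s(s(s(a)))))  →  s(s(k(s(k(e, a)), a)))   [R4 at 1]
2. s(s(k(s(k(e, a)), a)))  →  s(s(s(k(e, a))))   [R5 at 1.1]
3. s(s(s(k(e, a))))  →  s(s(s(e)))   [R5 at 1.1.1]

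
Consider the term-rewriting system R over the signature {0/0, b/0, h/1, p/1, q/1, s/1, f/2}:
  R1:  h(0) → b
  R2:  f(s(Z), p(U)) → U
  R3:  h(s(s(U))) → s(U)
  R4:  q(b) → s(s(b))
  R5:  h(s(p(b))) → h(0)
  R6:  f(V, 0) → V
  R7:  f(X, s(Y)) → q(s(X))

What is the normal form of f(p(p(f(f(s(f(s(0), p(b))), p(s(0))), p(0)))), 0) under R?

p(p(0))

1. f(p(p(f(f(s(f(s(0), p(b))), p(s(0))), p(0)))), 0)  →  p(p(f(f(s(f(s(0), p(b))), p(s(0))), p(0))))   [R6 at ε]
2. p(p(f(f(s(f(s(0), p(b))), p(s(0))), p(0))))  →  p(p(f(s(0), p(0))))   [R2 at 1.1.1]
3. p(p(f(s(0), p(0))))  →  p(p(0))   [R2 at 1.1]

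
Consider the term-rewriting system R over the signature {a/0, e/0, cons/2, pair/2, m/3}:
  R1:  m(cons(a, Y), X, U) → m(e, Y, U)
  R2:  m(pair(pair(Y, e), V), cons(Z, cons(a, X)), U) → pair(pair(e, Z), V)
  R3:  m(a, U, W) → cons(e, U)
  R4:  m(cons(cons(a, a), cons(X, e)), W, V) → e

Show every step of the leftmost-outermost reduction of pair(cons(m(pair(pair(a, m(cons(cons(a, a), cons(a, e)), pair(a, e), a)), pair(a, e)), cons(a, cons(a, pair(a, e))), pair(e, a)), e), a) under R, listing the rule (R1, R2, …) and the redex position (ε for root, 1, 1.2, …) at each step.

pair(cons(pair(pair(e, a), pair(a, e)), e), a)

1. pair(cons(m(pair(pair(a, m(cons(cons(a, a), cons(a, e)), pair(a, e), a)), pair(a, e)), cons(a, cons(a, pair(a, e))), pair(e, a)), e), a)  →  pair(cons(m(pair(pair(a, e), pair(a, e)), cons(a, cons(a, pair(a, e))), pair(e, a)), e), a)   [R4 at 1.1.1.1.2]
2. pair(cons(m(pair(pair(a, e), pair(a, e)), cons(a, cons(a, pair(a, e))), pair(e, a)), e), a)  →  pair(cons(pair(pair(e, a), pair(a, e)), e), a)   [R2 at 1.1]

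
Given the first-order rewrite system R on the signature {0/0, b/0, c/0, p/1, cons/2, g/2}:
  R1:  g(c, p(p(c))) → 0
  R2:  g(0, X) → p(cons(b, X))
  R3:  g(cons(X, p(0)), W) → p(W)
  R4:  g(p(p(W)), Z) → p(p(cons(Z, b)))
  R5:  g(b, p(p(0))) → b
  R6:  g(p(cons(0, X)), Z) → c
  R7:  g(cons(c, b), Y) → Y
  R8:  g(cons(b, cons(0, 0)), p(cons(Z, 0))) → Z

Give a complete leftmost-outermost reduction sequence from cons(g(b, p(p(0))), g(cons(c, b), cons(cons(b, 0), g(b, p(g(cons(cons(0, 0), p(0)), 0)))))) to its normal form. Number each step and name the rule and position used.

1. cons(g(b, p(p(0))), g(cons(c, b), cons(cons(b, 0), g(b, p(g(cons(cons(0, 0), p(0)), 0))))))  →  cons(b, g(cons(c, b), cons(cons(b, 0), g(b, p(g(cons(cons(0, 0), p(0)), 0))))))   [R5 at 1]
2. cons(b, g(cons(c, b), cons(cons(b, 0), g(b, p(g(cons(cons(0, 0), p(0)), 0))))))  →  cons(b, cons(cons(b, 0), g(b, p(g(cons(cons(0, 0), p(0)), 0)))))   [R7 at 2]
3. cons(b, cons(cons(b, 0), g(b, p(g(cons(cons(0, 0), p(0)), 0)))))  →  cons(b, cons(cons(b, 0), g(b, p(p(0)))))   [R3 at 2.2.2.1]
4. cons(b, cons(cons(b, 0), g(b, p(p(0)))))  →  cons(b, cons(cons(b, 0), b))   [R5 at 2.2]

cons(b, cons(cons(b, 0), b))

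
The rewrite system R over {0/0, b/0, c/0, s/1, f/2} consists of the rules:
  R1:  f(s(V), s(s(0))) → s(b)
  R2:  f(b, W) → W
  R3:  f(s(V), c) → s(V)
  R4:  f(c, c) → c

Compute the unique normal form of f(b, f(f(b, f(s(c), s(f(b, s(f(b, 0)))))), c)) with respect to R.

1. f(b, f(f(b, f(s(c), s(f(b, s(f(b, 0)))))), c))  →  f(f(b, f(s(c), s(f(b, s(f(b, 0)))))), c)   [R2 at ε]
2. f(f(b, f(s(c), s(f(b, s(f(b, 0)))))), c)  →  f(f(s(c), s(f(b, s(f(b, 0))))), c)   [R2 at 1]
3. f(f(s(c), s(f(b, s(f(b, 0))))), c)  →  f(f(s(c), s(s(f(b, 0)))), c)   [R2 at 1.2.1]
4. f(f(s(c), s(s(f(b, 0)))), c)  →  f(f(s(c), s(s(0))), c)   [R2 at 1.2.1.1]
5. f(f(s(c), s(s(0))), c)  →  f(s(b), c)   [R1 at 1]
6. f(s(b), c)  →  s(b)   [R3 at ε]

s(b)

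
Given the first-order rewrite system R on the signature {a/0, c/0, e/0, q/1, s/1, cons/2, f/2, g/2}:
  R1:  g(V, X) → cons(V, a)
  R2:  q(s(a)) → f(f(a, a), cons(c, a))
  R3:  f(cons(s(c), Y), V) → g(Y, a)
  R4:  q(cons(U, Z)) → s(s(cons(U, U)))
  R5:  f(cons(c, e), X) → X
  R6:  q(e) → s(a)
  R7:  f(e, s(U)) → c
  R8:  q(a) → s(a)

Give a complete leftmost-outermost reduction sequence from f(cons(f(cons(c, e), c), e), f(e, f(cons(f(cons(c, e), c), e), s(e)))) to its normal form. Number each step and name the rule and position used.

c

1. f(cons(f(cons(c, e), c), e), f(e, f(cons(f(cons(c, e), c), e), s(e))))  →  f(cons(c, e), f(e, f(cons(f(cons(c, e), c), e), s(e))))   [R5 at 1.1]
2. f(cons(c, e), f(e, f(cons(f(cons(c, e), c), e), s(e))))  →  f(e, f(cons(f(cons(c, e), c), e), s(e)))   [R5 at ε]
3. f(e, f(cons(f(cons(c, e), c), e), s(e)))  →  f(e, f(cons(c, e), s(e)))   [R5 at 2.1.1]
4. f(e, f(cons(c, e), s(e)))  →  f(e, s(e))   [R5 at 2]
5. f(e, s(e))  →  c   [R7 at ε]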